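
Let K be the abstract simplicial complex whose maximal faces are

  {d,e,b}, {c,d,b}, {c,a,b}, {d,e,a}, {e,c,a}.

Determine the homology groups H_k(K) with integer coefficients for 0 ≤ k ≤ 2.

H_0 ≅ Z,  H_1 ≅ Z,  H_2 = 0.

Take the total order a < b < c < d < e on the vertex set. Then K (dimension 2) consists of the simplices:

  0-simplices (5): a, b, c, d, e
  1-simplices (10): ab, ac, ad, ae, bc, bd, be, cd, ce, de
  2-simplices (5): abc, ace, ade, bcd, bde

so the chain groups are C_0 ≅ Z^5, C_1 ≅ Z^10, C_2 ≅ Z^5.

Boundary ∂_1: C_1 → C_0 maps an edge to its endpoints' difference, ∂[p,q] = q − p. For instance
  ∂ac = c − a.
As a 5×10 matrix over Z this has rank 4, with invariant factors (1,1,1,1).

The boundary map ∂_2: C_2 → C_1 maps a triangle to the signed sum of its edges. For instance
  ∂ade = de − ae + ad,
  ∂abc = bc − ac + ab.
This gives a 10×5 integer matrix of rank 5; reducing to Smith normal form yields diagonal entries (1,1,1,1,1).

Reading off H_k = ker ∂_k / im ∂_{k+1}:

  H_0: rank C_0 − rank ∂_1 = 5 − 4 = 1, and the invariant factors of ∂_1 are all 1, so H_0 = Z.
  H_1: rank ker ∂_1 − rank ∂_2 = (10 − 4) − 5 = 1, and the invariant factors of ∂_2 are all 1, so H_1 = Z.
  H_2: rank ker ∂_2 − rank ∂_3 = (5 − 5) − 0 = 0, and there is no ∂_3, so H_2 = 0.

As a check, the Euler characteristic is 5 − 10 + 5 = 0, which agrees with 1 − 1 + 0 = 0.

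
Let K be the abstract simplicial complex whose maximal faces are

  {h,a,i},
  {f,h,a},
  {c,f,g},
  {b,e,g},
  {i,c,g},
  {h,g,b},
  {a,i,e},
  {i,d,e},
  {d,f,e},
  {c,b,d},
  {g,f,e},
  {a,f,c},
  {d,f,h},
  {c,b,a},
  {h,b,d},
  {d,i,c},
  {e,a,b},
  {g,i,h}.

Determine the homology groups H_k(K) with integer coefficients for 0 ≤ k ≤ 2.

H_0 = Z,  H_1 = Z^2,  H_2 = Z.

Take the total order a < b < c < d < e < f < g < h < i on the vertex set. Then K (dimension 2) consists of the simplices:

  0-simplices (9): a, b, c, d, e, f, g, h, i
  1-simplices (27): ab, ac, ae, af, ah, ai, bc, bd, be, bg, bh, cd, cf, cg, ci, de, df, dh, di, ef, eg, ei, fg, fh, gh, gi, hi
  2-simplices (18): abc, abe, acf, aei, afh, ahi, bcd, bdh, beg, bgh, cdi, cfg, cgi, def, dei, dfh, efg, ghi

so the chain groups are C_0 ≅ Z^9, C_1 ≅ Z^27, C_2 ≅ Z^18.

The boundary map ∂_1: C_1 → C_0 maps an edge to its endpoints' difference, ∂[p,q] = q − p. For instance
  ∂gh = h − g.
The resulting 9×27 matrix has rank 8, and its Smith normal form has invariant factors (1,1,1,1,1,1,1,1).

Boundary ∂_2: C_2 → C_1 maps a triangle to the signed sum of its edges. For instance
  ∂def = ef − df + de,
  ∂bcd = cd − bd + bc.
The 27×18 boundary matrix has rank 17 and Smith normal form diag(1,1,1,1,1,1,1,1,1,1,1,1,1,1,1,1,1).

Now H_k = ker ∂_k / im ∂_{k+1}, so:

  H_0: rank C_0 − rank ∂_1 = 9 − 8 = 1, and the invariant factors of ∂_1 are all 1, so H_0 ≅ Z.
  H_1: rank ker ∂_1 − rank ∂_2 = (27 − 8) − 17 = 2, and the invariant factors of ∂_2 are all 1, so H_1 ≅ Z^2.
  H_2: rank ker ∂_2 − rank ∂_3 = (18 − 17) − 0 = 1, and there is no ∂_3, so H_2 ≅ Z.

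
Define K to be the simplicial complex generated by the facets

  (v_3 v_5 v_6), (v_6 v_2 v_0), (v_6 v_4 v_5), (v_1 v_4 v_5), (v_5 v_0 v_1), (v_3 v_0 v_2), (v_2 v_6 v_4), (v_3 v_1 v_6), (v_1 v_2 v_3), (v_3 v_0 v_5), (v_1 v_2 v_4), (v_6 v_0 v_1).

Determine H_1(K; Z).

H_1 ≅ Z/2Z.

We work with the vertex ordering v_0 < v_1 < v_2 < v_3 < v_4 < v_5 < v_6. The simplices of K, each written with vertices in increasing order, are:

  0-simplices (7): [v_0], [v_1], [v_2], [v_3], [v_4], [v_5], [v_6]
  1-simplices (18): (18 of them)
  2-simplices (12): (12 of them)

so the chain groups are C_0 ≅ Z^7, C_1 ≅ Z^18, C_2 ≅ Z^12.

The boundary map ∂_1: C_1 → C_0 sends each edge [p,q] (with p < q) to q − p. For instance
  ∂[v_1,v_2] = [v_2] − [v_1].
The resulting 7×18 matrix has rank 6, and its Smith normal form has invariant factors (1,1,1,1,1,1).

∂_2: C_2 → C_1 sends each 2-simplex [p,q,r] to [q,r] − [p,r] + [p,q]. For instance
  ∂[v_0,v_2,v_3] = [v_2,v_3] − [v_0,v_3] + [v_0,v_2],
  ∂[v_3,v_5,v_6] = [v_5,v_6] − [v_3,v_6] + [v_3,v_5].
This gives a 18×12 integer matrix of rank 12; reducing to Smith normal form yields diagonal entries (1,1,1,1,1,1,1,1,1,1,1,2).

Reading off H_k = ker ∂_k / im ∂_{k+1}:

  H_1: rank ker ∂_1 − rank ∂_2 = (18 − 6) − 12 = 0, and ∂_2 has invariant factor 2 > 1, so H_1 ≅ Z/2Z.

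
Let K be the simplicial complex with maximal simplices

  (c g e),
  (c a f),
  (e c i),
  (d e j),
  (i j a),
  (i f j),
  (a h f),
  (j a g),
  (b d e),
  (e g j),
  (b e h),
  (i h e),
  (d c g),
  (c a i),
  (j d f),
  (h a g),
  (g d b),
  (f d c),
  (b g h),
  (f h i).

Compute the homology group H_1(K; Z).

H_1 = Z × Z/2.

We work with the vertex ordering a < b < c < d < e < f < g < h < i < j. The simplices of K, each written with vertices in increasing order, are:

  0-simplices (10): a, b, c, d, e, f, g, h, i, j
  1-simplices (30): ac, af, ag, ah, ai, aj, bd, be, bg, bh, cd, ce, cf, cg, ci, de, df, dg, dj, eg, eh, ei, ej, fh, fi, fj, gh, gj, hi, ij
  2-simplices (20): acf, aci, afh, agh, agj, aij, bde, bdg, beh, bgh, cdf, cdg, ceg, cei, dej, dfj, egj, ehi, fhi, fij

Hence C_0 ≅ Z^10, C_1 ≅ Z^30, C_2 ≅ Z^20.

The boundary map ∂_1: C_1 → C_0 sends each edge [p,q] (with p < q) to q − p. For instance
  ∂ah = h − a.
The resulting 10×30 matrix has rank 9, and its Smith normal form has invariant factors (1,1,1,1,1,1,1,1,1).

The boundary map ∂_2: C_2 → C_1 sends each 2-simplex [p,q,r] to [q,r] − [p,r] + [p,q]. For instance
  ∂fhi = hi − fi + fh,
  ∂agj = gj − aj + ag.
The resulting 30×20 matrix has rank 20, and its Smith normal form has invariant factors (1,1,1,1,1,1,1,1,1,1,1,1,1,1,1,1,1,1,1,2).

Computing H_k = (kernel of ∂_k) / (image of ∂_{k+1}):

  H_1: rank ker ∂_1 − rank ∂_2 = (30 − 9) − 20 = 1, and ∂_2 has invariant factor 2 > 1, so H_1 ≅ Z × Z/2.

(K is a triangulation of the Klein bottle.)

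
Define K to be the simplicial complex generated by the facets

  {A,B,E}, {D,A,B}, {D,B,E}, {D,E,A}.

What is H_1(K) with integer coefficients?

Order the vertices as A < B < D < E. Listing each simplex with vertices in this order, K has dimension 2 with simplices:

  0-simplices (4): A, B, D, E
  1-simplices (6): AB, AD, AE, BD, BE, DE
  2-simplices (4): ABD, ABE, ADE, BDE

giving chain groups C_0 ≅ Z^4, C_1 ≅ Z^6, C_2 ≅ Z^4.

The boundary map ∂_1: C_1 → C_0 is given by ∂[p,q] = [q] − [p]. For instance
  ∂BE = E − B.
As a 4×6 matrix over Z this has rank 3, with invariant factors (1,1,1).

The boundary map ∂_2: C_2 → C_1 maps a triangle to the signed sum of its edges. For instance
  ∂ADE = DE − AE + AD,
  ∂ABD = BD − AD + AB.
The resulting 6×4 matrix has rank 3, and its Smith normal form has invariant factors (1,1,1).

Now H_k = ker ∂_k / im ∂_{k+1}, so:

  H_1: rank ker ∂_1 − rank ∂_2 = (6 − 3) − 3 = 0, and the invariant factors of ∂_2 are all 1, so H_1 = 0.

H_1 = 0.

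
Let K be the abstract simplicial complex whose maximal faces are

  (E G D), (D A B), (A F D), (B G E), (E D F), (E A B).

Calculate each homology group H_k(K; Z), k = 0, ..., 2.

H_0 ≅ Z,  H_1 ≅ Z,  H_2 = 0.

Take the total order A < B < D < E < F < G on the vertex set. Then K (dimension 2) consists of the simplices:

  0-simplices (6): A, B, D, E, F, G
  1-simplices (12): AB, AD, AE, AF, BD, BE, BG, DE, DF, DG, EF, EG
  2-simplices (6): ABD, ABE, ADF, BEG, DEF, DEG

Hence C_0 ≅ Z^6, C_1 ≅ Z^12, C_2 ≅ Z^6.

∂_1: C_1 → C_0 sends each edge [p,q] (with p < q) to q − p.
The 6×12 boundary matrix has rank 5 and Smith normal form diag(1,1,1,1,1).

∂_2: C_2 → C_1 sends each 2-simplex [p,q,r] to [q,r] − [p,r] + [p,q]. For instance
  ∂DEG = EG − DG + DE,
  ∂ABD = BD − AD + AB.
The resulting 12×6 matrix has rank 6, and its Smith normal form has invariant factors (1,1,1,1,1,1).

Computing H_k = (kernel of ∂_k) / (image of ∂_{k+1}):

  H_0: rank C_0 − rank ∂_1 = 6 − 5 = 1, and the invariant factors of ∂_1 are all 1, so H_0 = Z.
  H_1: rank ker ∂_1 − rank ∂_2 = (12 − 5) − 6 = 1, and the invariant factors of ∂_2 are all 1, so H_1 = Z.
  H_2: rank ker ∂_2 − rank ∂_3 = (6 − 6) − 0 = 0, and there is no ∂_3, so H_2 = 0.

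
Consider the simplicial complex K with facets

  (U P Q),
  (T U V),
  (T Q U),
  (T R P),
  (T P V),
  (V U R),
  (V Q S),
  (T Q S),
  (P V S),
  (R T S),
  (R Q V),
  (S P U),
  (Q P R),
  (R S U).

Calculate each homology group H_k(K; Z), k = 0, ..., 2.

Fix the vertex order P < Q < R < S < T < U < V and write every simplex with vertices in increasing order. Then dim K = 2 and the simplices of K are:

  0-simplices (7): P, Q, R, S, T, U, V
  1-simplices (21): PQ, PR, PS, PT, PU, PV, QR, QS, QT, QU, QV, RS, RT, RU, RV, ST, SU, SV, TU, TV, UV
  2-simplices (14): PQR, PQU, PRT, PSU, PSV, PTV, QRV, QST, QSV, QTU, RST, RSU, RUV, TUV

Hence C_0 ≅ Z^7, C_1 ≅ Z^21, C_2 ≅ Z^14.

Boundary ∂_1: C_1 → C_0 sends each edge [p,q] (with p < q) to q − p.
As a 7×21 matrix over Z this has rank 6, with invariant factors (1,1,1,1,1,1).

The boundary map ∂_2: C_2 → C_1 acts by ∂[p,q,r] = [q,r] − [p,r] + [p,q]. For instance
  ∂QTU = TU − QU + QT,
  ∂QST = ST − QT + QS.
The resulting 21×14 matrix has rank 13, and its Smith normal form has invariant factors (1,1,1,1,1,1,1,1,1,1,1,1,1).

Computing H_k = (kernel of ∂_k) / (image of ∂_{k+1}):

  H_0: rank C_0 − rank ∂_1 = 7 − 6 = 1, and the invariant factors of ∂_1 are all 1, so H_0 = Z.
  H_1: rank ker ∂_1 − rank ∂_2 = (21 − 6) − 13 = 2, and the invariant factors of ∂_2 are all 1, so H_1 = Z^2.
  H_2: rank ker ∂_2 − rank ∂_3 = (14 − 13) − 0 = 1, and there is no ∂_3, so H_2 = Z.

(K is a triangulation of the torus T^2.)

H_0 = Z,  H_1 = Z^2,  H_2 = Z.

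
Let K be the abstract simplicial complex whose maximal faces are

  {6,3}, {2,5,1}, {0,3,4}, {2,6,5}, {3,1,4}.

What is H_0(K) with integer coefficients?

Take the total order 0 < 1 < 2 < 3 < 4 < 5 < 6 on the vertex set. Then K (dimension 2) consists of the simplices:

  0-simplices (7): [0], [1], [2], [3], [4], [5], [6]
  1-simplices (11): [0,3], [0,4], [1,2], [1,3], [1,4], [1,5], [2,5], [2,6], [3,4], [3,6], [5,6]
  2-simplices (4): [0,3,4], [1,2,5], [1,3,4], [2,5,6]

so the chain groups are C_0 ≅ Z^7, C_1 ≅ Z^11, C_2 ≅ Z^4.

The boundary map ∂_1: C_1 → C_0 is given by ∂[p,q] = [q] − [p]. For instance
  ∂[1,3] = [3] − [1].
The 7×11 boundary matrix has rank 6 and Smith normal form diag(1,1,1,1,1,1).

Boundary ∂_2: C_2 → C_1 maps a triangle to the signed sum of its edges. For instance
  ∂[0,3,4] = [3,4] − [0,4] + [0,3],
  ∂[2,5,6] = [5,6] − [2,6] + [2,5].
As a 11×4 matrix over Z this has rank 4, with invariant factors (1,1,1,1).

Computing H_k = (kernel of ∂_k) / (image of ∂_{k+1}):

  H_0: rank C_0 − rank ∂_1 = 7 − 6 = 1, and the invariant factors of ∂_1 are all 1, so H_0 ≅ Z.

H_0 ≅ Z.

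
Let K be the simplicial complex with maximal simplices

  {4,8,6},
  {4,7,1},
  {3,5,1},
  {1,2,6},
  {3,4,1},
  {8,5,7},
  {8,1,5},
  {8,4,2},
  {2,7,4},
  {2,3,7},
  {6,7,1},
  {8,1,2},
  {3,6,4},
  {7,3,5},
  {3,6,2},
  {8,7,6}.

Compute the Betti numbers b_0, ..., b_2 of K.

b_0 = 1, b_1 = 2, b_2 = 1.

We work with the vertex ordering 1 < 2 < 3 < 4 < 5 < 6 < 7 < 8. The simplices of K, each written with vertices in increasing order, are:

  0-simplices (8): [1], [2], [3], [4], [5], [6], [7], [8]
  1-simplices (24): (24 of them)
  2-simplices (16): [1,2,6], [1,2,8], [1,3,4], [1,3,5], [1,4,7], [1,5,8], [1,6,7], [2,3,6], [2,3,7], [2,4,7], [2,4,8], [3,4,6], [3,5,7], [4,6,8], [5,7,8], [6,7,8]

Hence C_0 ≅ Z^8, C_1 ≅ Z^24, C_2 ≅ Z^16.

∂_1: C_1 → C_0 sends each edge [p,q] (with p < q) to q − p. For instance
  ∂[2,7] = [7] − [2].
The 8×24 boundary matrix has rank 7 and Smith normal form diag(1,1,1,1,1,1,1).

The boundary map ∂_2: C_2 → C_1 maps a triangle to the signed sum of its edges. For instance
  ∂[5,7,8] = [7,8] − [5,8] + [5,7],
  ∂[1,4,7] = [4,7] − [1,7] + [1,4].
As a 24×16 matrix over Z this has rank 15, with invariant factors (1,1,1,1,1,1,1,1,1,1,1,1,1,1,1).

From H_k ≅ ker(∂_k) / im(∂_{k+1}) we obtain:

  H_0: rank C_0 − rank ∂_1 = 8 − 7 = 1, and the invariant factors of ∂_1 are all 1, so H_0 ≅ Z.
  H_1: rank ker ∂_1 − rank ∂_2 = (24 − 7) − 15 = 2, and the invariant factors of ∂_2 are all 1, so H_1 ≅ Z^2.
  H_2: rank ker ∂_2 − rank ∂_3 = (16 − 15) − 0 = 1, and there is no ∂_3, so H_2 ≅ Z.

As a check, the Euler characteristic is 8 − 24 + 16 = 0, which agrees with 1 − 2 + 1 = 0.
(K is a triangulation of the torus T^2.)

Hence the Betti numbers are b_0 = 1, b_1 = 2, b_2 = 1.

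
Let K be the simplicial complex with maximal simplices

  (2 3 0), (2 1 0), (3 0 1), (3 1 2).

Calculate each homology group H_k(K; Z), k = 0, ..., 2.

H_0 ≅ Z,  H_1 = 0,  H_2 ≅ Z.

Take the total order 0 < 1 < 2 < 3 on the vertex set. Then K (dimension 2) consists of the simplices:

  0-simplices (4): [0], [1], [2], [3]
  1-simplices (6): [0,1], [0,2], [0,3], [1,2], [1,3], [2,3]
  2-simplices (4): [0,1,2], [0,1,3], [0,2,3], [1,2,3]

giving chain groups C_0 ≅ Z^4, C_1 ≅ Z^6, C_2 ≅ Z^4.

∂_1: C_1 → C_0 maps an edge to its endpoints' difference, ∂[p,q] = q − p. For instance
  ∂[2,3] = [3] − [2].
The 4×6 boundary matrix has rank 3 and Smith normal form diag(1,1,1).

Boundary ∂_2: C_2 → C_1 acts by ∂[p,q,r] = [q,r] − [p,r] + [p,q]. For instance
  ∂[1,2,3] = [2,3] − [1,3] + [1,2],
  ∂[0,2,3] = [2,3] − [0,3] + [0,2].
The resulting 6×4 matrix has rank 3, and its Smith normal form has invariant factors (1,1,1).

From H_k ≅ ker(∂_k) / im(∂_{k+1}) we obtain:

  H_0: rank C_0 − rank ∂_1 = 4 − 3 = 1, and the invariant factors of ∂_1 are all 1, so H_0 ≅ Z.
  H_1: rank ker ∂_1 − rank ∂_2 = (6 − 3) − 3 = 0, and the invariant factors of ∂_2 are all 1, so H_1 ≅ 0.
  H_2: rank ker ∂_2 − rank ∂_3 = (4 − 3) − 0 = 1, and there is no ∂_3, so H_2 ≅ Z.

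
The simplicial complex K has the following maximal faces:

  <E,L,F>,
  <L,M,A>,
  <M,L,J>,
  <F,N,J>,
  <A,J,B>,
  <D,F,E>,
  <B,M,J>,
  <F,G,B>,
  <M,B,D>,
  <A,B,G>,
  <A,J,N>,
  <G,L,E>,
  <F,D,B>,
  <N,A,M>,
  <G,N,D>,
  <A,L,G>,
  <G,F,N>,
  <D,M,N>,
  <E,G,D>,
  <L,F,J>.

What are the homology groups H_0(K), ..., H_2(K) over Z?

Fix the vertex order A < B < D < E < F < G < J < L < M < N and write every simplex with vertices in increasing order. Then dim K = 2 and the simplices of K are:

  0-simplices (10): A, B, D, E, F, G, J, L, M, N
  1-simplices (30): AB, AG, AJ, AL, AM, AN, BD, BF, BG, BJ, BM, DE, DF, DG, DM, DN, EF, EG, EL, FG, FJ, FL, FN, GL, GN, JL, JM, JN, LM, MN
  2-simplices (20): ABG, ABJ, AGL, AJN, ALM, AMN, BDF, BDM, BFG, BJM, DEF, DEG, DGN, DMN, EFL, EGL, FGN, FJL, FJN, JLM

giving chain groups C_0 ≅ Z^10, C_1 ≅ Z^30, C_2 ≅ Z^20.

The boundary map ∂_1: C_1 → C_0 is given by ∂[p,q] = [q] − [p].
The resulting 10×30 matrix has rank 9, and its Smith normal form has invariant factors (1,1,1,1,1,1,1,1,1).

The boundary map ∂_2: C_2 → C_1 maps a triangle to the signed sum of its edges. For instance
  ∂ABG = BG − AG + AB,
  ∂AMN = MN − AN + AM.
As a 30×20 matrix over Z this has rank 20, with invariant factors (1,1,1,1,1,1,1,1,1,1,1,1,1,1,1,1,1,1,1,2).

Computing H_k = (kernel of ∂_k) / (image of ∂_{k+1}):

  H_0: rank C_0 − rank ∂_1 = 10 − 9 = 1, and the invariant factors of ∂_1 are all 1, so H_0 ≅ Z.
  H_1: rank ker ∂_1 − rank ∂_2 = (30 − 9) − 20 = 1, and ∂_2 has invariant factor 2 > 1, so H_1 ≅ Z × Z/2.
  H_2: rank ker ∂_2 − rank ∂_3 = (20 − 20) − 0 = 0, and there is no ∂_3, so H_2 ≅ 0.

(K is a triangulation of the Klein bottle.)

H_0 ≅ Z,  H_1 ≅ Z × Z/2,  H_2 = 0.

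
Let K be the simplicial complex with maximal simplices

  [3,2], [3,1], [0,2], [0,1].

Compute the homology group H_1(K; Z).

H_1 = Z.

K has 4 vertices, 4 edges.
rank ∂_1 = 3, rank ∂_2 = 0 ⇒ b_1 = 4 − 3 − 0 = 1. So H_1 ≅ Z.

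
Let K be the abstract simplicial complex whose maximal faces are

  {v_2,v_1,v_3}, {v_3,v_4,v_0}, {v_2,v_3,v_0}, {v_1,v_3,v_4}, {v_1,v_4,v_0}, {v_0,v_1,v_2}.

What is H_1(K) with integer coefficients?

Order the vertices as v_0 < v_1 < v_2 < v_3 < v_4. Listing each simplex with vertices in this order, K has dimension 2 with simplices:

  0-simplices (5): [v_0], [v_1], [v_2], [v_3], [v_4]
  1-simplices (9): [v_0,v_1], [v_0,v_2], [v_0,v_3], [v_0,v_4], [v_1,v_2], [v_1,v_3], [v_1,v_4], [v_2,v_3], [v_3,v_4]
  2-simplices (6): [v_0,v_1,v_2], [v_0,v_1,v_4], [v_0,v_2,v_3], [v_0,v_3,v_4], [v_1,v_2,v_3], [v_1,v_3,v_4]

so the chain groups are C_0 ≅ Z^5, C_1 ≅ Z^9, C_2 ≅ Z^6.

Boundary ∂_1: C_1 → C_0 maps an edge to its endpoints' difference, ∂[p,q] = q − p. For instance
  ∂[v_0,v_1] = [v_1] − [v_0].
The resulting 5×9 matrix has rank 4, and its Smith normal form has invariant factors (1,1,1,1).

∂_2: C_2 → C_1 maps a triangle to the signed sum of its edges. For instance
  ∂[v_0,v_3,v_4] = [v_3,v_4] − [v_0,v_4] + [v_0,v_3],
  ∂[v_0,v_1,v_2] = [v_1,v_2] − [v_0,v_2] + [v_0,v_1].
This gives a 9×6 integer matrix of rank 5; reducing to Smith normal form yields diagonal entries (1,1,1,1,1).

Computing H_k = (kernel of ∂_k) / (image of ∂_{k+1}):

  H_1: rank ker ∂_1 − rank ∂_2 = (9 − 4) − 5 = 0, and the invariant factors of ∂_2 are all 1, so H_1 = 0.

H_1 = 0.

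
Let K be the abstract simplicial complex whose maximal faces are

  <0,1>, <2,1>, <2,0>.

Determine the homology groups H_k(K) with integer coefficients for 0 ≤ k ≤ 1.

Fix the vertex order 0 < 1 < 2 and write every simplex with vertices in increasing order. Then dim K = 1 and the simplices of K are:

  0-simplices (3): [0], [1], [2]
  1-simplices (3): [0,1], [0,2], [1,2]

giving chain groups C_0 ≅ Z^3, C_1 ≅ Z^3.

∂_1: C_1 → C_0 is given by ∂[p,q] = [q] − [p]. For instance
  ∂[1,2] = [2] − [1].
As a 3×3 matrix over Z this has rank 2, with invariant factors (1,1).

Now H_k = ker ∂_k / im ∂_{k+1}, so:

  H_0: rank C_0 − rank ∂_1 = 3 − 2 = 1, and the invariant factors of ∂_1 are all 1, so H_0 ≅ Z.
  H_1: rank ker ∂_1 − rank ∂_2 = (3 − 2) − 0 = 1, and there is no ∂_2, so H_1 ≅ Z.

As a check, the Euler characteristic is 3 − 3 = 0, which agrees with 1 − 1 = 0.

H_0 = Z,  H_1 = Z.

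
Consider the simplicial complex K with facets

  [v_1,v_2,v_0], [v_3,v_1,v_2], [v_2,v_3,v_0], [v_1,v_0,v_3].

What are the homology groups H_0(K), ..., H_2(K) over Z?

H_0 = Z,  H_1 = 0,  H_2 = Z.

K has 4 vertices, 6 edges, 4 triangles.
rank ∂_0 = 0, rank ∂_1 = 3 ⇒ b_0 = 4 − 0 − 3 = 1; all invariant factors of ∂_1 are 1 so no torsion. So H_0 ≅ Z.
rank ∂_1 = 3, rank ∂_2 = 3 ⇒ b_1 = 6 − 3 − 3 = 0; all invariant factors of ∂_2 are 1 so no torsion. So H_1 ≅ 0.
rank ∂_2 = 3, rank ∂_3 = 0 ⇒ b_2 = 4 − 3 − 0 = 1. So H_2 ≅ Z.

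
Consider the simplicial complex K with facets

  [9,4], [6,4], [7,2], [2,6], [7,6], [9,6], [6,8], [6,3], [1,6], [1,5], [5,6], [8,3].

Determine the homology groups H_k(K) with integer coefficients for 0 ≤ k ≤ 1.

H_0 = Z,  H_1 = Z^4.

We work with the vertex ordering 1 < 2 < 3 < 4 < 5 < 6 < 7 < 8 < 9. The simplices of K, each written with vertices in increasing order, are:

  0-simplices (9): [1], [2], [3], [4], [5], [6], [7], [8], [9]
  1-simplices (12): [1,5], [1,6], [2,6], [2,7], [3,6], [3,8], [4,6], [4,9], [5,6], [6,7], [6,8], [6,9]

giving chain groups C_0 ≅ Z^9, C_1 ≅ Z^12.

The boundary map ∂_1: C_1 → C_0 is given by ∂[p,q] = [q] − [p].
The 9×12 boundary matrix has rank 8 and Smith normal form diag(1,1,1,1,1,1,1,1).

Reading off H_k = ker ∂_k / im ∂_{k+1}:

  H_0: rank C_0 − rank ∂_1 = 9 − 8 = 1, and the invariant factors of ∂_1 are all 1, so H_0 = Z.
  H_1: rank ker ∂_1 − rank ∂_2 = (12 − 8) − 0 = 4, and there is no ∂_2, so H_1 = Z^4.

(K is a triangulation of a wedge of 4 circles.)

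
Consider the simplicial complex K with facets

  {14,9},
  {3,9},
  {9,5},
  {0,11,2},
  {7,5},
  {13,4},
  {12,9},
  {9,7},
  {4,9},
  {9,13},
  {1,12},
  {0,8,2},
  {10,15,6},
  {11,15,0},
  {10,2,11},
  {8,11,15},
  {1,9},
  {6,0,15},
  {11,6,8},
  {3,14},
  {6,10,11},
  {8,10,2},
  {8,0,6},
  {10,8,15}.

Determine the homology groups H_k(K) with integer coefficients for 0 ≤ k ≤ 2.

H_0 = Z^2,  H_1 = Z^4 ⊕ Z_2,  H_2 = 0.

Fix the vertex order 0 < 1 < 2 < 3 < 4 < 5 < 6 < 7 < 8 < 9 < 10 < 11 < 12 < 13 < 14 < 15 and write every simplex with vertices in increasing order. Then dim K = 2 and the simplices of K are:

  0-simplices (16): [0], [1], [2], [3], [4], [5], [6], [7], [8], [9], [10], [11], [12], [13], [14], [15]
  1-simplices (30): (30 of them)
  2-simplices (12): [0,2,8], [0,2,11], [0,6,8], [0,6,15], [0,11,15], [2,8,10], [2,10,11], [6,8,11], [6,10,11], [6,10,15], [8,10,15], [8,11,15]

giving chain groups C_0 ≅ Z^16, C_1 ≅ Z^30, C_2 ≅ Z^12.

Boundary ∂_1: C_1 → C_0 is given by ∂[p,q] = [q] − [p].
This gives a 16×30 integer matrix of rank 14; reducing to Smith normal form yields diagonal entries (1,1,1,1,1,1,1,1,1,1,1,1,1,1).

Boundary ∂_2: C_2 → C_1 acts by ∂[p,q,r] = [q,r] − [p,r] + [p,q]. For instance
  ∂[8,10,15] = [10,15] − [8,15] + [8,10],
  ∂[6,10,15] = [10,15] − [6,15] + [6,10].
The resulting 30×12 matrix has rank 12, and its Smith normal form has invariant factors (1,1,1,1,1,1,1,1,1,1,1,2).

Reading off H_k = ker ∂_k / im ∂_{k+1}:

  H_0: rank C_0 − rank ∂_1 = 16 − 14 = 2, and the invariant factors of ∂_1 are all 1, so H_0 ≅ Z^2.
  H_1: rank ker ∂_1 − rank ∂_2 = (30 − 14) − 12 = 4, and ∂_2 has invariant factor 2 > 1, so H_1 ≅ Z^4 ⊕ Z_2.
  H_2: rank ker ∂_2 − rank ∂_3 = (12 − 12) − 0 = 0, and there is no ∂_3, so H_2 ≅ 0.

As a check, the Euler characteristic is 16 − 30 + 12 = -2, which agrees with 2 − 4 + 0 = -2.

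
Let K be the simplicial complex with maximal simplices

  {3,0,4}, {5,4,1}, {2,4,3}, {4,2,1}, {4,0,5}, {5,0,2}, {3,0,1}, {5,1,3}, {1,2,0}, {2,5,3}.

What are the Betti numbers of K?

b_0 = 1, b_1 = 0, b_2 = 0.

Order the vertices as 0 < 1 < 2 < 3 < 4 < 5. Listing each simplex with vertices in this order, K has dimension 2 with simplices:

  0-simplices (6): [0], [1], [2], [3], [4], [5]
  1-simplices (15): [0,1], [0,2], [0,3], [0,4], [0,5], [1,2], [1,3], [1,4], [1,5], [2,3], [2,4], [2,5], [3,4], [3,5], [4,5]
  2-simplices (10): [0,1,2], [0,1,3], [0,2,5], [0,3,4], [0,4,5], [1,2,4], [1,3,5], [1,4,5], [2,3,4], [2,3,5]

Hence C_0 ≅ Z^6, C_1 ≅ Z^15, C_2 ≅ Z^10.

∂_1: C_1 → C_0 maps an edge to its endpoints' difference, ∂[p,q] = q − p. For instance
  ∂[3,4] = [4] − [3].
This gives a 6×15 integer matrix of rank 5; reducing to Smith normal form yields diagonal entries (1,1,1,1,1).

∂_2: C_2 → C_1 sends each 2-simplex [p,q,r] to [q,r] − [p,r] + [p,q]. For instance
  ∂[1,2,4] = [2,4] − [1,4] + [1,2],
  ∂[0,1,3] = [1,3] − [0,3] + [0,1].
The resulting 15×10 matrix has rank 10, and its Smith normal form has invariant factors (1,1,1,1,1,1,1,1,1,2).

Now H_k = ker ∂_k / im ∂_{k+1}, so:

  H_0: rank C_0 − rank ∂_1 = 6 − 5 = 1, and the invariant factors of ∂_1 are all 1, so H_0 ≅ Z.
  H_1: rank ker ∂_1 − rank ∂_2 = (15 − 5) − 10 = 0, and ∂_2 has invariant factor 2 > 1, so H_1 ≅ Z/2Z.
  H_2: rank ker ∂_2 − rank ∂_3 = (10 − 10) − 0 = 0, and there is no ∂_3, so H_2 ≅ 0.

Hence the Betti numbers are b_0 = 1, b_1 = 0, b_2 = 0.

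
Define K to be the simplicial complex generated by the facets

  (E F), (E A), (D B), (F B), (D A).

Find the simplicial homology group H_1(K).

H_1 ≅ Z.

We work with the vertex ordering A < B < D < E < F. The simplices of K, each written with vertices in increasing order, are:

  0-simplices (5): A, B, D, E, F
  1-simplices (5): AD, AE, BD, BF, EF

Hence C_0 ≅ Z^5, C_1 ≅ Z^5.

∂_1: C_1 → C_0 is given by ∂[p,q] = [q] − [p]. For instance
  ∂AE = E − A.
The resulting 5×5 matrix has rank 4, and its Smith normal form has invariant factors (1,1,1,1).

Now H_k = ker ∂_k / im ∂_{k+1}, so:

  H_1: rank ker ∂_1 − rank ∂_2 = (5 − 4) − 0 = 1, and there is no ∂_2, so H_1 = Z.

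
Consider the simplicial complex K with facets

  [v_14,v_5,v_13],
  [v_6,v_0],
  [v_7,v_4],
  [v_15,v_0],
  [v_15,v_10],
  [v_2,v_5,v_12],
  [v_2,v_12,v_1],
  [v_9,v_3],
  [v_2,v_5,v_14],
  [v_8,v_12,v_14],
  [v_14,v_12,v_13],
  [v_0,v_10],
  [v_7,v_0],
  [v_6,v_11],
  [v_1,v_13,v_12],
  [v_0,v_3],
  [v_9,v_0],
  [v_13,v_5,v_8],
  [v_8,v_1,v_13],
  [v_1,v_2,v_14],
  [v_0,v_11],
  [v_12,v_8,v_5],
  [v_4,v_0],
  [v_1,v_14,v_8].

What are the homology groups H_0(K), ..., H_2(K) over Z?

H_0 ≅ Z^2,  H_1 ≅ Z^4 ⊕ Z_2,  H_2 = 0.

Fix the vertex order v_0 < v_1 < v_2 < v_3 < v_4 < v_5 < v_6 < v_7 < v_8 < v_9 < v_10 < v_11 < v_12 < v_13 < v_14 < v_15 and write every simplex with vertices in increasing order. Then dim K = 2 and the simplices of K are:

  0-simplices (16): [v_0], [v_1], [v_2], [v_3], [v_4], [v_5], [v_6], [v_7], [v_8], [v_9], [v_10], [v_11], [v_12], [v_13], [v_14], [v_15]
  1-simplices (30): (30 of them)
  2-simplices (12): (12 of them)

Hence C_0 ≅ Z^16, C_1 ≅ Z^30, C_2 ≅ Z^12.

∂_1: C_1 → C_0 sends each edge [p,q] (with p < q) to q − p. For instance
  ∂[v_12,v_14] = [v_14] − [v_12].
This gives a 16×30 integer matrix of rank 14; reducing to Smith normal form yields diagonal entries (1,1,1,1,1,1,1,1,1,1,1,1,1,1).

∂_2: C_2 → C_1 acts by ∂[p,q,r] = [q,r] − [p,r] + [p,q]. For instance
  ∂[v_1,v_12,v_13] = [v_12,v_13] − [v_1,v_13] + [v_1,v_12],
  ∂[v_2,v_5,v_14] = [v_5,v_14] − [v_2,v_14] + [v_2,v_5].
As a 30×12 matrix over Z this has rank 12, with invariant factors (1,1,1,1,1,1,1,1,1,1,1,2).

Now H_k = ker ∂_k / im ∂_{k+1}, so:

  H_0: rank C_0 − rank ∂_1 = 16 − 14 = 2, and the invariant factors of ∂_1 are all 1, so H_0 = Z^2.
  H_1: rank ker ∂_1 − rank ∂_2 = (30 − 14) − 12 = 4, and ∂_2 has invariant factor 2 > 1, so H_1 = Z^4 ⊕ Z_2.
  H_2: rank ker ∂_2 − rank ∂_3 = (12 − 12) − 0 = 0, and there is no ∂_3, so H_2 = 0.

As a check, the Euler characteristic is 16 − 30 + 12 = -2, which agrees with 2 − 4 + 0 = -2.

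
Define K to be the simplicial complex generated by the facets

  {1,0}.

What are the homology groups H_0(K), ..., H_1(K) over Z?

H_0 ≅ Z,  H_1 = 0.

Order the vertices as 0 < 1. Listing each simplex with vertices in this order, K has dimension 1 with simplices:

  0-simplices (2): [0], [1]
  1-simplices (1): [0,1]

giving chain groups C_0 ≅ Z^2, C_1 ≅ Z^1.

The boundary map ∂_1: C_1 → C_0 maps an edge to its endpoints' difference, ∂[p,q] = q − p.
As a 2×1 matrix over Z this has rank 1, with invariant factors (1).

Computing H_k = (kernel of ∂_k) / (image of ∂_{k+1}):

  H_0: rank C_0 − rank ∂_1 = 2 − 1 = 1, and the invariant factors of ∂_1 are all 1, so H_0 = Z.
  H_1: rank ker ∂_1 − rank ∂_2 = (1 − 1) − 0 = 0, and there is no ∂_2, so H_1 = 0.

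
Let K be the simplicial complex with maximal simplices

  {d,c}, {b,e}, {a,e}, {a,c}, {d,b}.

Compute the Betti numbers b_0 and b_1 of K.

b_0 = 1, b_1 = 1.

Take the total order a < b < c < d < e on the vertex set. Then K (dimension 1) consists of the simplices:

  0-simplices (5): a, b, c, d, e
  1-simplices (5): ac, ae, bd, be, cd

so the chain groups are C_0 ≅ Z^5, C_1 ≅ Z^5.

∂_1: C_1 → C_0 maps an edge to its endpoints' difference, ∂[p,q] = q − p.
This gives a 5×5 integer matrix of rank 4; reducing to Smith normal form yields diagonal entries (1,1,1,1).

Computing H_k = (kernel of ∂_k) / (image of ∂_{k+1}):

  H_0: rank C_0 − rank ∂_1 = 5 − 4 = 1, and the invariant factors of ∂_1 are all 1, so H_0 ≅ Z.
  H_1: rank ker ∂_1 − rank ∂_2 = (5 − 4) − 0 = 1, and there is no ∂_2, so H_1 ≅ Z.

(K is a triangulation of the circle S^1.)

Hence the Betti numbers are b_0 = 1, b_1 = 1.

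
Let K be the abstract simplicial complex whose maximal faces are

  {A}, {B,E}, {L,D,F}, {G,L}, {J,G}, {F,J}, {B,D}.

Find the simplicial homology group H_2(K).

Take the total order A < B < D < E < F < G < J < L on the vertex set. Then K (dimension 2) consists of the simplices:

  0-simplices (8): A, B, D, E, F, G, J, L
  1-simplices (8): BD, BE, DF, DL, FJ, FL, GJ, GL
  2-simplices (1): DFL

giving chain groups C_0 ≅ Z^8, C_1 ≅ Z^8, C_2 ≅ Z^1.

∂_1: C_1 → C_0 sends each edge [p,q] (with p < q) to q − p. For instance
  ∂BE = E − B.
This gives a 8×8 integer matrix of rank 6; reducing to Smith normal form yields diagonal entries (1,1,1,1,1,1).

Boundary ∂_2: C_2 → C_1 acts by ∂[p,q,r] = [q,r] − [p,r] + [p,q]. For instance
  ∂DFL = FL − DL + DF.
The 8×1 boundary matrix has rank 1 and Smith normal form diag(1).

From H_k ≅ ker(∂_k) / im(∂_{k+1}) we obtain:

  H_2: rank ker ∂_2 − rank ∂_3 = (1 − 1) − 0 = 0, and there is no ∂_3, so H_2 ≅ 0.

H_2 ≅ 0.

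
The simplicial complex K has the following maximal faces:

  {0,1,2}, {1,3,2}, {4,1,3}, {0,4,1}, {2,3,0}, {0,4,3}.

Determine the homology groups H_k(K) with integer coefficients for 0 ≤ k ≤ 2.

We work with the vertex ordering 0 < 1 < 2 < 3 < 4. The simplices of K, each written with vertices in increasing order, are:

  0-simplices (5): [0], [1], [2], [3], [4]
  1-simplices (9): [0,1], [0,2], [0,3], [0,4], [1,2], [1,3], [1,4], [2,3], [3,4]
  2-simplices (6): [0,1,2], [0,1,4], [0,2,3], [0,3,4], [1,2,3], [1,3,4]

Hence C_0 ≅ Z^5, C_1 ≅ Z^9, C_2 ≅ Z^6.

Boundary ∂_1: C_1 → C_0 maps an edge to its endpoints' difference, ∂[p,q] = q − p.
The 5×9 boundary matrix has rank 4 and Smith normal form diag(1,1,1,1).

Boundary ∂_2: C_2 → C_1 acts by ∂[p,q,r] = [q,r] − [p,r] + [p,q]. For instance
  ∂[1,2,3] = [2,3] − [1,3] + [1,2],
  ∂[0,1,2] = [1,2] − [0,2] + [0,1].
As a 9×6 matrix over Z this has rank 5, with invariant factors (1,1,1,1,1).

Computing H_k = (kernel of ∂_k) / (image of ∂_{k+1}):

  H_0: rank C_0 − rank ∂_1 = 5 − 4 = 1, and the invariant factors of ∂_1 are all 1, so H_0 = Z.
  H_1: rank ker ∂_1 − rank ∂_2 = (9 − 4) − 5 = 0, and the invariant factors of ∂_2 are all 1, so H_1 = 0.
  H_2: rank ker ∂_2 − rank ∂_3 = (6 − 5) − 0 = 1, and there is no ∂_3, so H_2 = Z.

As a check, the Euler characteristic is 5 − 9 + 6 = 2, which agrees with 1 − 0 + 1 = 2.

H_0 ≅ Z,  H_1 = 0,  H_2 ≅ Z.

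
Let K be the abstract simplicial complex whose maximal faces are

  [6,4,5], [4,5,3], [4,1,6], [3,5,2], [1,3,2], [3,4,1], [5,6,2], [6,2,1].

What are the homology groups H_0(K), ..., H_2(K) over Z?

H_0 = Z,  H_1 = 0,  H_2 = Z.

Order the vertices as 1 < 2 < 3 < 4 < 5 < 6. Listing each simplex with vertices in this order, K has dimension 2 with simplices:

  0-simplices (6): [1], [2], [3], [4], [5], [6]
  1-simplices (12): [1,2], [1,3], [1,4], [1,6], [2,3], [2,5], [2,6], [3,4], [3,5], [4,5], [4,6], [5,6]
  2-simplices (8): [1,2,3], [1,2,6], [1,3,4], [1,4,6], [2,3,5], [2,5,6], [3,4,5], [4,5,6]

Hence C_0 ≅ Z^6, C_1 ≅ Z^12, C_2 ≅ Z^8.

∂_1: C_1 → C_0 is given by ∂[p,q] = [q] − [p]. For instance
  ∂[1,6] = [6] − [1].
As a 6×12 matrix over Z this has rank 5, with invariant factors (1,1,1,1,1).

Boundary ∂_2: C_2 → C_1 sends each 2-simplex [p,q,r] to [q,r] − [p,r] + [p,q]. For instance
  ∂[1,4,6] = [4,6] − [1,6] + [1,4],
  ∂[2,5,6] = [5,6] − [2,6] + [2,5].
The 12×8 boundary matrix has rank 7 and Smith normal form diag(1,1,1,1,1,1,1).

Now H_k = ker ∂_k / im ∂_{k+1}, so:

  H_0: rank C_0 − rank ∂_1 = 6 − 5 = 1, and the invariant factors of ∂_1 are all 1, so H_0 = Z.
  H_1: rank ker ∂_1 − rank ∂_2 = (12 − 5) − 7 = 0, and the invariant factors of ∂_2 are all 1, so H_1 = 0.
  H_2: rank ker ∂_2 − rank ∂_3 = (8 − 7) − 0 = 1, and there is no ∂_3, so H_2 = Z.

As a check, the Euler characteristic is 6 − 12 + 8 = 2, which agrees with 1 − 0 + 1 = 2.
(K is a triangulation of the 2-sphere S^2.)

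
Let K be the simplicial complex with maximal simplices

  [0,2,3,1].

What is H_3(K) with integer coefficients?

H_3 ≅ 0.

Fix the vertex order 0 < 1 < 2 < 3 and write every simplex with vertices in increasing order. Then dim K = 3 and the simplices of K are:

  0-simplices (4): [0], [1], [2], [3]
  1-simplices (6): [0,1], [0,2], [0,3], [1,2], [1,3], [2,3]
  2-simplices (4): [0,1,2], [0,1,3], [0,2,3], [1,2,3]
  3-simplices (1): [0,1,2,3]

so the chain groups are C_0 ≅ Z^4, C_1 ≅ Z^6, C_2 ≅ Z^4, C_3 ≅ Z^1.

The boundary map ∂_1: C_1 → C_0 sends each edge [p,q] (with p < q) to q − p. For instance
  ∂[2,3] = [3] − [2].
The 4×6 boundary matrix has rank 3 and Smith normal form diag(1,1,1).

The boundary map ∂_2: C_2 → C_1 sends each 2-simplex [p,q,r] to [q,r] − [p,r] + [p,q]. For instance
  ∂[0,1,3] = [1,3] − [0,3] + [0,1],
  ∂[0,2,3] = [2,3] − [0,3] + [0,2].
The 6×4 boundary matrix has rank 3 and Smith normal form diag(1,1,1).

The boundary map ∂_3: C_3 → C_2 sends each 3-simplex σ to the alternating sum Σ_i (−1)^i (σ with its i-th vertex removed). For instance
  ∂[0,1,2,3] = [1,2,3] − [0,2,3] + [0,1,3] − [0,1,2].
The resulting 4×1 matrix has rank 1, and its Smith normal form has invariant factors (1).

Computing H_k = (kernel of ∂_k) / (image of ∂_{k+1}):

  H_3: rank ker ∂_3 − rank ∂_4 = (1 − 1) − 0 = 0, and there is no ∂_4, so H_3 ≅ 0.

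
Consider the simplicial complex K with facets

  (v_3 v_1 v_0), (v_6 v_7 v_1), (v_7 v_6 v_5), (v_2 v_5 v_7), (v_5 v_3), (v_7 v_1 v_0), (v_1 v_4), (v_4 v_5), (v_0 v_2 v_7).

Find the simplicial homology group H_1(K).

H_1 ≅ Z^2.

Fix the vertex order v_0 < v_1 < v_2 < v_3 < v_4 < v_5 < v_6 < v_7 and write every simplex with vertices in increasing order. Then dim K = 2 and the simplices of K are:

  0-simplices (8): [v_0], [v_1], [v_2], [v_3], [v_4], [v_5], [v_6], [v_7]
  1-simplices (15): (15 of them)
  2-simplices (6): [v_0,v_1,v_3], [v_0,v_1,v_7], [v_0,v_2,v_7], [v_1,v_6,v_7], [v_2,v_5,v_7], [v_5,v_6,v_7]

Hence C_0 ≅ Z^8, C_1 ≅ Z^15, C_2 ≅ Z^6.

The boundary map ∂_1: C_1 → C_0 is given by ∂[p,q] = [q] − [p]. For instance
  ∂[v_2,v_5] = [v_5] − [v_2].
This gives a 8×15 integer matrix of rank 7; reducing to Smith normal form yields diagonal entries (1,1,1,1,1,1,1).

∂_2: C_2 → C_1 maps a triangle to the signed sum of its edges. For instance
  ∂[v_1,v_6,v_7] = [v_6,v_7] − [v_1,v_7] + [v_1,v_6],
  ∂[v_0,v_2,v_7] = [v_2,v_7] − [v_0,v_7] + [v_0,v_2].
The 15×6 boundary matrix has rank 6 and Smith normal form diag(1,1,1,1,1,1).

Now H_k = ker ∂_k / im ∂_{k+1}, so:

  H_1: rank ker ∂_1 − rank ∂_2 = (15 − 7) − 6 = 2, and the invariant factors of ∂_2 are all 1, so H_1 ≅ Z^2.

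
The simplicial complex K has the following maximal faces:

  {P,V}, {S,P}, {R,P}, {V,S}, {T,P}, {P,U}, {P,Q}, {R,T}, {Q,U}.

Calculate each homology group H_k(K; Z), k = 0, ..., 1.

H_0 ≅ Z,  H_1 ≅ Z^3.

Order the vertices as P < Q < R < S < T < U < V. Listing each simplex with vertices in this order, K has dimension 1 with simplices:

  0-simplices (7): P, Q, R, S, T, U, V
  1-simplices (9): PQ, PR, PS, PT, PU, PV, QU, RT, SV

Hence C_0 ≅ Z^7, C_1 ≅ Z^9.

∂_1: C_1 → C_0 sends each edge [p,q] (with p < q) to q − p. For instance
  ∂QU = U − Q.
This gives a 7×9 integer matrix of rank 6; reducing to Smith normal form yields diagonal entries (1,1,1,1,1,1).

Reading off H_k = ker ∂_k / im ∂_{k+1}:

  H_0: rank C_0 − rank ∂_1 = 7 − 6 = 1, and the invariant factors of ∂_1 are all 1, so H_0 = Z.
  H_1: rank ker ∂_1 − rank ∂_2 = (9 − 6) − 0 = 3, and there is no ∂_2, so H_1 = Z^3.

As a check, the Euler characteristic is 7 − 9 = -2, which agrees with 1 − 3 = -2.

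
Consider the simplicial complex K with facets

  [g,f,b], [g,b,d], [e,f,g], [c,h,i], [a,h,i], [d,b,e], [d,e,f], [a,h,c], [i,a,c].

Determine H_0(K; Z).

Take the total order a < b < c < d < e < f < g < h < i on the vertex set. Then K (dimension 2) consists of the simplices:

  0-simplices (9): a, b, c, d, e, f, g, h, i
  1-simplices (16): ac, ah, ai, bd, be, bf, bg, ch, ci, de, df, dg, ef, eg, fg, hi
  2-simplices (9): ach, aci, ahi, bde, bdg, bfg, chi, def, efg

Hence C_0 ≅ Z^9, C_1 ≅ Z^16, C_2 ≅ Z^9.

Boundary ∂_1: C_1 → C_0 is given by ∂[p,q] = [q] − [p]. For instance
  ∂ac = c − a.
The 9×16 boundary matrix has rank 7 and Smith normal form diag(1,1,1,1,1,1,1).

Boundary ∂_2: C_2 → C_1 sends each 2-simplex [p,q,r] to [q,r] − [p,r] + [p,q]. For instance
  ∂ahi = hi − ai + ah,
  ∂efg = fg − eg + ef.
The 16×9 boundary matrix has rank 8 and Smith normal form diag(1,1,1,1,1,1,1,1).

Reading off H_k = ker ∂_k / im ∂_{k+1}:

  H_0: rank C_0 − rank ∂_1 = 9 − 7 = 2, and the invariant factors of ∂_1 are all 1, so H_0 ≅ Z^2.

(K is a triangulation of the disjoint union of the 2-sphere S^2 and the Möbius band.)

H_0 ≅ Z^2.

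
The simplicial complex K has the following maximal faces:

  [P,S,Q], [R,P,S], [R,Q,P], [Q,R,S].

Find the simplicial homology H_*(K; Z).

K has 4 vertices, 6 edges, 4 triangles.
rank ∂_0 = 0, rank ∂_1 = 3 ⇒ b_0 = 4 − 0 − 3 = 1; all invariant factors of ∂_1 are 1 so no torsion. So H_0 = Z.
rank ∂_1 = 3, rank ∂_2 = 3 ⇒ b_1 = 6 − 3 − 3 = 0; all invariant factors of ∂_2 are 1 so no torsion. So H_1 = 0.
rank ∂_2 = 3, rank ∂_3 = 0 ⇒ b_2 = 4 − 3 − 0 = 1. So H_2 = Z.

H_0 ≅ Z,  H_1 = 0,  H_2 ≅ Z.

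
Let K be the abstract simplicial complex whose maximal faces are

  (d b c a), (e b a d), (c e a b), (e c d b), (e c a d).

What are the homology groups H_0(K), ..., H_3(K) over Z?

H_0 = Z,  H_1 = 0,  H_2 = 0,  H_3 = Z.

We work with the vertex ordering a < b < c < d < e. The simplices of K, each written with vertices in increasing order, are:

  0-simplices (5): a, b, c, d, e
  1-simplices (10): ab, ac, ad, ae, bc, bd, be, cd, ce, de
  2-simplices (10): abc, abd, abe, acd, ace, ade, bcd, bce, bde, cde
  3-simplices (5): abcd, abce, abde, acde, bcde

Hence C_0 ≅ Z^5, C_1 ≅ Z^10, C_2 ≅ Z^10, C_3 ≅ Z^5.

∂_1: C_1 → C_0 maps an edge to its endpoints' difference, ∂[p,q] = q − p.
This gives a 5×10 integer matrix of rank 4; reducing to Smith normal form yields diagonal entries (1,1,1,1).

Boundary ∂_2: C_2 → C_1 maps a triangle to the signed sum of its edges. For instance
  ∂bde = de − be + bd,
  ∂acd = cd − ad + ac.
The resulting 10×10 matrix has rank 6, and its Smith normal form has invariant factors (1,1,1,1,1,1).

Boundary ∂_3: C_3 → C_2 sends each 3-simplex σ to the alternating sum Σ_i (−1)^i (σ with its i-th vertex removed). For instance
  ∂abde = bde − ade + abe − abd,
  ∂abce = bce − ace + abe − abc.
As a 10×5 matrix over Z this has rank 4, with invariant factors (1,1,1,1).

Computing H_k = (kernel of ∂_k) / (image of ∂_{k+1}):

  H_0: rank C_0 − rank ∂_1 = 5 − 4 = 1, and the invariant factors of ∂_1 are all 1, so H_0 ≅ Z.
  H_1: rank ker ∂_1 − rank ∂_2 = (10 − 4) − 6 = 0, and the invariant factors of ∂_2 are all 1, so H_1 ≅ 0.
  H_2: rank ker ∂_2 − rank ∂_3 = (10 − 6) − 4 = 0, and the invariant factors of ∂_3 are all 1, so H_2 ≅ 0.
  H_3: rank ker ∂_3 − rank ∂_4 = (5 − 4) − 0 = 1, and there is no ∂_4, so H_3 ≅ Z.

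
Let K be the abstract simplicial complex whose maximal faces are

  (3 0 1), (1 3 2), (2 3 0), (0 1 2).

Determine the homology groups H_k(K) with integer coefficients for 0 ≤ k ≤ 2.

Fix the vertex order 0 < 1 < 2 < 3 and write every simplex with vertices in increasing order. Then dim K = 2 and the simplices of K are:

  0-simplices (4): [0], [1], [2], [3]
  1-simplices (6): [0,1], [0,2], [0,3], [1,2], [1,3], [2,3]
  2-simplices (4): [0,1,2], [0,1,3], [0,2,3], [1,2,3]

so the chain groups are C_0 ≅ Z^4, C_1 ≅ Z^6, C_2 ≅ Z^4.

The boundary map ∂_1: C_1 → C_0 sends each edge [p,q] (with p < q) to q − p.
As a 4×6 matrix over Z this has rank 3, with invariant factors (1,1,1).

Boundary ∂_2: C_2 → C_1 sends each 2-simplex [p,q,r] to [q,r] − [p,r] + [p,q]. For instance
  ∂[1,2,3] = [2,3] − [1,3] + [1,2],
  ∂[0,1,2] = [1,2] − [0,2] + [0,1].
The resulting 6×4 matrix has rank 3, and its Smith normal form has invariant factors (1,1,1).

From H_k ≅ ker(∂_k) / im(∂_{k+1}) we obtain:

  H_0: rank C_0 − rank ∂_1 = 4 − 3 = 1, and the invariant factors of ∂_1 are all 1, so H_0 = Z.
  H_1: rank ker ∂_1 − rank ∂_2 = (6 − 3) − 3 = 0, and the invariant factors of ∂_2 are all 1, so H_1 = 0.
  H_2: rank ker ∂_2 − rank ∂_3 = (4 − 3) − 0 = 1, and there is no ∂_3, so H_2 = Z.

As a check, the Euler characteristic is 4 − 6 + 4 = 2, which agrees with 1 − 0 + 1 = 2.

H_0 = Z,  H_1 = 0,  H_2 = Z.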